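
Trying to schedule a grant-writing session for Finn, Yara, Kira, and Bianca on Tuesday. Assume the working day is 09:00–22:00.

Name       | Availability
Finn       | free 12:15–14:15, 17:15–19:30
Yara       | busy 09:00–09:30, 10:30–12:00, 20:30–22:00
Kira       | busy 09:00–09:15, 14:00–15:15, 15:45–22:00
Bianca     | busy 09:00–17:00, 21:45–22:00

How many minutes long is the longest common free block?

0

Finn free: 12:15-14:15, 17:15-19:30.
Yara free: 09:30-10:30, 12:00-20:30 (invert busy blocks within the working day).
Kira free: 09:15-14:00, 15:15-15:45 (invert busy blocks within the working day).
Bianca free: 17:00-21:45 (invert busy blocks within the working day).
Finn ∩ Yara: 12:15-14:15, 17:15-19:30.
Finn ∩ Yara ∩ Kira: 12:15-14:00.
Finn ∩ Yara ∩ Kira ∩ Bianca: ∅.
There is no time when everyone is free.
No common window exists, so the longest block is 0 minutes.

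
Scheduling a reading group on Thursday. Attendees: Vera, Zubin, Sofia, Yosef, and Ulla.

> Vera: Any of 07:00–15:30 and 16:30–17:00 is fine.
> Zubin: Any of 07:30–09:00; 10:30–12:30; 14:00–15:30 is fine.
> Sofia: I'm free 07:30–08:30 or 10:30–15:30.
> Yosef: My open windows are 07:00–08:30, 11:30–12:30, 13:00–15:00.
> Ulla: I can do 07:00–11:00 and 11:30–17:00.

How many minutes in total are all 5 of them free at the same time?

180

Vera ∩ Zubin: 07:30-09:00, 10:30-12:30, 14:00-15:30.
Vera ∩ Zubin ∩ Sofia: 07:30-08:30, 10:30-12:30, 14:00-15:30.
Vera ∩ Zubin ∩ Sofia ∩ Yosef: 07:30-08:30, 11:30-12:30, 14:00-15:00.
Vera ∩ Zubin ∩ Sofia ∩ Yosef ∩ Ulla: 07:30-08:30, 11:30-12:30, 14:00-15:00.
Summing the common windows: 60 + 60 + 60 = 180 minutes.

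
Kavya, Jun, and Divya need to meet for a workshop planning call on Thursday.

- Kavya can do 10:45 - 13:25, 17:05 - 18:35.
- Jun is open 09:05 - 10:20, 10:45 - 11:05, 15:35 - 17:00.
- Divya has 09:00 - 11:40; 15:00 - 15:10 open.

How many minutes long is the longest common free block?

20

Kavya ∩ Jun: 10:45-11:05.
Kavya ∩ Jun ∩ Divya: 10:45-11:05.
The longest is 10:45-11:05 at 20 minutes.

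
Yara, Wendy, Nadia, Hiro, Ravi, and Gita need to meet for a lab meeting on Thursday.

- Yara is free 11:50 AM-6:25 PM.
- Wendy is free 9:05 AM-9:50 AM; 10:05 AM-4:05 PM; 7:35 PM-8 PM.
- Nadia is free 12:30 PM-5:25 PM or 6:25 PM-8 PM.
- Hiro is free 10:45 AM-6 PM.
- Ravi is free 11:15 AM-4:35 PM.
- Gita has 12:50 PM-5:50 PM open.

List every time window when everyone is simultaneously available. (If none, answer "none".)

Yara ∩ Wendy: 11:50-16:05.
Yara ∩ Wendy ∩ Nadia: 12:30-16:05.
Yara ∩ Wendy ∩ Nadia ∩ Hiro: 12:30-16:05.
Yara ∩ Wendy ∩ Nadia ∩ Hiro ∩ Ravi: 12:30-16:05.
Yara ∩ Wendy ∩ Nadia ∩ Hiro ∩ Ravi ∩ Gita: 12:50-16:05.

12:50-16:05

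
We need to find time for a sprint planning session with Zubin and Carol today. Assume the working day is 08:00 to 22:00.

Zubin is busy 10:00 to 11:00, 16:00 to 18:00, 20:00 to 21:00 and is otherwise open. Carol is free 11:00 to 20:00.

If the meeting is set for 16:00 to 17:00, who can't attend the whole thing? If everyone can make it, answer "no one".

Zubin

Zubin free: 08:00-10:00, 11:00-16:00, 18:00-20:00, 21:00-22:00 (invert busy blocks within the working day).
Carol free: 11:00-20:00.
Zubin: not fully free for 16:00-17:00. Carol: free for 16:00-17:00.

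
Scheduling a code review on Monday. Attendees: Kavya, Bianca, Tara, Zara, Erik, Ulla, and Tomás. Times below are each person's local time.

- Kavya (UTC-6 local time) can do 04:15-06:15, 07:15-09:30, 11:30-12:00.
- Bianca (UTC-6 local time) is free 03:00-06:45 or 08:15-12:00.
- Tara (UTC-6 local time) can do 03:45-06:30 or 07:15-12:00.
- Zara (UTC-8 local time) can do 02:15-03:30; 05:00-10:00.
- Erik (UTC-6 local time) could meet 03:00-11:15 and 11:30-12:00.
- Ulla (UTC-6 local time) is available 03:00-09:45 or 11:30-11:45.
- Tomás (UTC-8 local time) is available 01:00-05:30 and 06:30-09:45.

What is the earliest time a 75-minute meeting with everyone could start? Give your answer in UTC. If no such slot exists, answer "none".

Kavya in UTC: 10:15-12:15, 13:15-15:30, 17:30-18:00 (add 6h to convert from UTC-6).
Bianca in UTC: 09:00-12:45, 14:15-18:00 (add 6h to convert from UTC-6).
Tara in UTC: 09:45-12:30, 13:15-18:00 (add 6h to convert from UTC-6).
Zara in UTC: 10:15-11:30, 13:00-18:00 (add 8h to convert from UTC-8).
Erik in UTC: 09:00-17:15, 17:30-18:00 (add 6h to convert from UTC-6).
Ulla in UTC: 09:00-15:45, 17:30-17:45 (add 6h to convert from UTC-6).
Tomás in UTC: 09:00-13:30, 14:30-17:45 (add 8h to convert from UTC-8).
Kavya ∩ Bianca: 10:15-12:15, 14:15-15:30, 17:30-18:00.
Kavya ∩ Bianca ∩ Tara: 10:15-12:15, 14:15-15:30, 17:30-18:00.
Kavya ∩ Bianca ∩ Tara ∩ Zara: 10:15-11:30, 14:15-15:30, 17:30-18:00.
Kavya ∩ Bianca ∩ Tara ∩ Zara ∩ Erik: 10:15-11:30, 14:15-15:30, 17:30-18:00.
Kavya ∩ Bianca ∩ Tara ∩ Zara ∩ Erik ∩ Ulla: 10:15-11:30, 14:15-15:30, 17:30-17:45.
Kavya ∩ Bianca ∩ Tara ∩ Zara ∩ Erik ∩ Ulla ∩ Tomás: 10:15-11:30, 14:30-15:30, 17:30-17:45.
Those are the intersection windows.
The first common window of at least 75 minutes is 10:15-11:30, so the earliest start is 10:15.

10:15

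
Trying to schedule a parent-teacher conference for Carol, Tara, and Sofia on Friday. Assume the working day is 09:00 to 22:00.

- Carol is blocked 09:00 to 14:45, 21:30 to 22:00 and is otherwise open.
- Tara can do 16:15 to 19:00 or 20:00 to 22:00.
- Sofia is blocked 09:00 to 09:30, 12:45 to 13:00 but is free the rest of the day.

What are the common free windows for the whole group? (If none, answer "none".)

16:15-19:00, 20:00-21:30

Carol free: 14:45-21:30 (invert busy blocks within the working day).
Tara free: 16:15-19:00, 20:00-22:00.
Sofia free: 09:30-12:45, 13:00-22:00 (invert busy blocks within the working day).
Carol ∩ Tara: 16:15-19:00, 20:00-21:30.
Carol ∩ Tara ∩ Sofia: 16:15-19:00, 20:00-21:30.
Those are the intersection windows.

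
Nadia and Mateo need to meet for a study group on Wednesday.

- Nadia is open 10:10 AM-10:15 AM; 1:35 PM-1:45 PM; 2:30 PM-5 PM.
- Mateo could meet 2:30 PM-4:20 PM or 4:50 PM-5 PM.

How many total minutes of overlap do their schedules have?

120

Nadia ∩ Mateo: 14:30-16:20, 16:50-17:00.
Those are the intersection windows.
Summing the common windows: 110 + 10 = 120 minutes.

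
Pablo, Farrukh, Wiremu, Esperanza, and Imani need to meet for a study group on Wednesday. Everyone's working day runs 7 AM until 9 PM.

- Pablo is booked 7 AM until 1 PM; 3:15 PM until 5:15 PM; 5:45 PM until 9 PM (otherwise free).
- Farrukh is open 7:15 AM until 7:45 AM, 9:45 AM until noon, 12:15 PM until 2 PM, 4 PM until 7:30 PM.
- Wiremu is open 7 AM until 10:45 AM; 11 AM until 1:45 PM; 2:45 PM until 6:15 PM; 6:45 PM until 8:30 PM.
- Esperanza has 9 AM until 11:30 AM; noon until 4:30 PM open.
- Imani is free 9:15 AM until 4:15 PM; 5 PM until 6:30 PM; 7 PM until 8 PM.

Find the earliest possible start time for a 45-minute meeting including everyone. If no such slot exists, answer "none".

Pablo free: 13:00-15:15, 17:15-17:45 (invert busy blocks within the working day).
Farrukh free: 07:15-07:45, 09:45-12:00, 12:15-14:00, 16:00-19:30.
Wiremu free: 07:00-10:45, 11:00-13:45, 14:45-18:15, 18:45-20:30.
Esperanza free: 09:00-11:30, 12:00-16:30.
Imani free: 09:15-16:15, 17:00-18:30, 19:00-20:00.
Pablo ∩ Farrukh: 13:00-14:00, 17:15-17:45.
Pablo ∩ Farrukh ∩ Wiremu: 13:00-13:45, 17:15-17:45.
Pablo ∩ Farrukh ∩ Wiremu ∩ Esperanza: 13:00-13:45.
Pablo ∩ Farrukh ∩ Wiremu ∩ Esperanza ∩ Imani: 13:00-13:45.
The first common window of at least 45 minutes is 13:00-13:45, so the earliest start is 13:00.

13:00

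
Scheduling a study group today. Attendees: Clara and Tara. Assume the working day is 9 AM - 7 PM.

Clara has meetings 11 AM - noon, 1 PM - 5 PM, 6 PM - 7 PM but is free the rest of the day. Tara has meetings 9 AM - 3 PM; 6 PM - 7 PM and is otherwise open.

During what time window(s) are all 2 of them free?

Clara free: 09:00-11:00, 12:00-13:00, 17:00-18:00 (invert busy blocks within the working day).
Tara free: 15:00-18:00 (invert busy blocks within the working day).
Clara ∩ Tara: 17:00-18:00.

17:00-18:00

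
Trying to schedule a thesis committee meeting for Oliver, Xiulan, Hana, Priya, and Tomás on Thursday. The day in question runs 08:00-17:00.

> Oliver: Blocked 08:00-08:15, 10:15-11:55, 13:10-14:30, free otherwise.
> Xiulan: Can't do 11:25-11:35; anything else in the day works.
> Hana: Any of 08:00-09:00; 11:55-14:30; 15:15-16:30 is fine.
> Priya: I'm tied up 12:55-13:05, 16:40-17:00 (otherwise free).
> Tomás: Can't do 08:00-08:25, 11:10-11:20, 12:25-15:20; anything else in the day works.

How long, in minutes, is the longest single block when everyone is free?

Oliver free: 08:15-10:15, 11:55-13:10, 14:30-17:00 (invert busy blocks within the working day).
Xiulan free: 08:00-11:25, 11:35-17:00 (invert busy blocks within the working day).
Hana free: 08:00-09:00, 11:55-14:30, 15:15-16:30.
Priya free: 08:00-12:55, 13:05-16:40 (invert busy blocks within the working day).
Tomás free: 08:25-11:10, 11:20-12:25, 15:20-17:00 (invert busy blocks within the working day).
Oliver ∩ Xiulan: 08:15-10:15, 11:55-13:10, 14:30-17:00.
Oliver ∩ Xiulan ∩ Hana: 08:15-09:00, 11:55-13:10, 15:15-16:30.
Oliver ∩ Xiulan ∩ Hana ∩ Priya: 08:15-09:00, 11:55-12:55, 13:05-13:10, 15:15-16:30.
Oliver ∩ Xiulan ∩ Hana ∩ Priya ∩ Tomás: 08:25-09:00, 11:55-12:25, 15:20-16:30.
So the common availability across everyone is 08:25-09:00, 11:55-12:25, 15:20-16:30.
The longest is 15:20-16:30 at 70 minutes.

70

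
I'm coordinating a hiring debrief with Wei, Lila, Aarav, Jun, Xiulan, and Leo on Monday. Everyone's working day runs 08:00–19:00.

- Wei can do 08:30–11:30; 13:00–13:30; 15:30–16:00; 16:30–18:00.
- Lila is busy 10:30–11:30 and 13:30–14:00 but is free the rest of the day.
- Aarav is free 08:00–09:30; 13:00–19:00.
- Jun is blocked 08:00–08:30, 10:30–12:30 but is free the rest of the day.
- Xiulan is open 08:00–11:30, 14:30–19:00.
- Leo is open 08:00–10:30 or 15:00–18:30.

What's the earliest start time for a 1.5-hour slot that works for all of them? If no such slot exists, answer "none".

16:30

Wei free: 08:30-11:30, 13:00-13:30, 15:30-16:00, 16:30-18:00.
Lila free: 08:00-10:30, 11:30-13:30, 14:00-19:00 (invert busy blocks within the working day).
Aarav free: 08:00-09:30, 13:00-19:00.
Jun free: 08:30-10:30, 12:30-19:00 (invert busy blocks within the working day).
Xiulan free: 08:00-11:30, 14:30-19:00.
Leo free: 08:00-10:30, 15:00-18:30.
Wei ∩ Lila: 08:30-10:30, 13:00-13:30, 15:30-16:00, 16:30-18:00.
Wei ∩ Lila ∩ Aarav: 08:30-09:30, 13:00-13:30, 15:30-16:00, 16:30-18:00.
Wei ∩ Lila ∩ Aarav ∩ Jun: 08:30-09:30, 13:00-13:30, 15:30-16:00, 16:30-18:00.
Wei ∩ Lila ∩ Aarav ∩ Jun ∩ Xiulan: 08:30-09:30, 15:30-16:00, 16:30-18:00.
Wei ∩ Lila ∩ Aarav ∩ Jun ∩ Xiulan ∩ Leo: 08:30-09:30, 15:30-16:00, 16:30-18:00.
The first common window of at least 90 minutes is 16:30-18:00, so the earliest start is 16:30.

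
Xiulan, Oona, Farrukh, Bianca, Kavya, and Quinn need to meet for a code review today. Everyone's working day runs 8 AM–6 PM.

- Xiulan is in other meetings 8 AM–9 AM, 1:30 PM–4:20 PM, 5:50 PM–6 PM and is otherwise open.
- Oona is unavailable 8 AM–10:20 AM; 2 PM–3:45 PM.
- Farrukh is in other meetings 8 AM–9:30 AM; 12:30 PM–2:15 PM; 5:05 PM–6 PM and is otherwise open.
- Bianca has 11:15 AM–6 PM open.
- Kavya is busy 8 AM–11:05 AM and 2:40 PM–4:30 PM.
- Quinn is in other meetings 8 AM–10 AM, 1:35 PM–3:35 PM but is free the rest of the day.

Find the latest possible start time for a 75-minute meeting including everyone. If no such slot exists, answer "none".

11:15

Xiulan free: 09:00-13:30, 16:20-17:50 (invert busy blocks within the working day).
Oona free: 10:20-14:00, 15:45-18:00 (invert busy blocks within the working day).
Farrukh free: 09:30-12:30, 14:15-17:05 (invert busy blocks within the working day).
Bianca free: 11:15-18:00.
Kavya free: 11:05-14:40, 16:30-18:00 (invert busy blocks within the working day).
Quinn free: 10:00-13:35, 15:35-18:00 (invert busy blocks within the working day).
Xiulan ∩ Oona: 10:20-13:30, 16:20-17:50.
Xiulan ∩ Oona ∩ Farrukh: 10:20-12:30, 16:20-17:05.
Xiulan ∩ Oona ∩ Farrukh ∩ Bianca: 11:15-12:30, 16:20-17:05.
Xiulan ∩ Oona ∩ Farrukh ∩ Bianca ∩ Kavya: 11:15-12:30, 16:30-17:05.
Xiulan ∩ Oona ∩ Farrukh ∩ Bianca ∩ Kavya ∩ Quinn: 11:15-12:30, 16:30-17:05.
The last common window of at least 75 minutes is 11:15-12:30; a 75-minute meeting can start as late as 11:15 and still end by 12:30.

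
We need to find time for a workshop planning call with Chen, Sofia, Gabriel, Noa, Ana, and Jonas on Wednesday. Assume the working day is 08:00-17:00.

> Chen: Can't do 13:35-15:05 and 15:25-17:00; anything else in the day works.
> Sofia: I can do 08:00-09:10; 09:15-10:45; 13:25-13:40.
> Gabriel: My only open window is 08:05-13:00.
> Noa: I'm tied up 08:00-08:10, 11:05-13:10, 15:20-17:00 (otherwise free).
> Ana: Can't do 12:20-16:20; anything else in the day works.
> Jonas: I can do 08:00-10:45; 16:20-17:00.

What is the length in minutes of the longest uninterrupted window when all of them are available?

90

Chen free: 08:00-13:35, 15:05-15:25 (invert busy blocks within the working day).
Sofia free: 08:00-09:10, 09:15-10:45, 13:25-13:40.
Gabriel free: 08:05-13:00.
Noa free: 08:10-11:05, 13:10-15:20 (invert busy blocks within the working day).
Ana free: 08:00-12:20, 16:20-17:00 (invert busy blocks within the working day).
Jonas free: 08:00-10:45, 16:20-17:00.
Chen ∩ Sofia: 08:00-09:10, 09:15-10:45, 13:25-13:35.
Chen ∩ Sofia ∩ Gabriel: 08:05-09:10, 09:15-10:45.
Chen ∩ Sofia ∩ Gabriel ∩ Noa: 08:10-09:10, 09:15-10:45.
Chen ∩ Sofia ∩ Gabriel ∩ Noa ∩ Ana: 08:10-09:10, 09:15-10:45.
Chen ∩ Sofia ∩ Gabriel ∩ Noa ∩ Ana ∩ Jonas: 08:10-09:10, 09:15-10:45.
Those are the intersection windows.
The longest is 09:15-10:45 at 90 minutes.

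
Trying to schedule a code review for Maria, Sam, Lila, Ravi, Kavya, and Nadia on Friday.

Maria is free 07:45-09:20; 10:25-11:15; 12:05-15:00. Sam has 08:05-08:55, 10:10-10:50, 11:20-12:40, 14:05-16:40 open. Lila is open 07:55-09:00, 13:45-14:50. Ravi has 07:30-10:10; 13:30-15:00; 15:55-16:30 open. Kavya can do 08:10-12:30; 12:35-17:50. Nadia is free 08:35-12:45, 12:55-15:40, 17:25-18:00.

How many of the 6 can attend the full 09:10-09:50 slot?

3

Ravi, Kavya, and Nadia can make the full 09:10-09:50 slot — that's 3.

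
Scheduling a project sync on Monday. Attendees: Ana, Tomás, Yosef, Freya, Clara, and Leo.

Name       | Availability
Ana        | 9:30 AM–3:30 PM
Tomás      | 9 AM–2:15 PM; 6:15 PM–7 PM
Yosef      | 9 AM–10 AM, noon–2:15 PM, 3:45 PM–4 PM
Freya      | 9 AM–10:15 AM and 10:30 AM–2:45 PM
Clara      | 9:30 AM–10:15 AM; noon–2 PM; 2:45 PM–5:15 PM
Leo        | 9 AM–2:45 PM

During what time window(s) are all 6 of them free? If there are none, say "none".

09:30-10:00, 12:00-14:00

Ana ∩ Tomás: 09:30-14:15.
Ana ∩ Tomás ∩ Yosef: 09:30-10:00, 12:00-14:15.
Ana ∩ Tomás ∩ Yosef ∩ Freya: 09:30-10:00, 12:00-14:15.
Ana ∩ Tomás ∩ Yosef ∩ Freya ∩ Clara: 09:30-10:00, 12:00-14:00.
Ana ∩ Tomás ∩ Yosef ∩ Freya ∩ Clara ∩ Leo: 09:30-10:00, 12:00-14:00.
So the common availability across everyone is 09:30-10:00, 12:00-14:00.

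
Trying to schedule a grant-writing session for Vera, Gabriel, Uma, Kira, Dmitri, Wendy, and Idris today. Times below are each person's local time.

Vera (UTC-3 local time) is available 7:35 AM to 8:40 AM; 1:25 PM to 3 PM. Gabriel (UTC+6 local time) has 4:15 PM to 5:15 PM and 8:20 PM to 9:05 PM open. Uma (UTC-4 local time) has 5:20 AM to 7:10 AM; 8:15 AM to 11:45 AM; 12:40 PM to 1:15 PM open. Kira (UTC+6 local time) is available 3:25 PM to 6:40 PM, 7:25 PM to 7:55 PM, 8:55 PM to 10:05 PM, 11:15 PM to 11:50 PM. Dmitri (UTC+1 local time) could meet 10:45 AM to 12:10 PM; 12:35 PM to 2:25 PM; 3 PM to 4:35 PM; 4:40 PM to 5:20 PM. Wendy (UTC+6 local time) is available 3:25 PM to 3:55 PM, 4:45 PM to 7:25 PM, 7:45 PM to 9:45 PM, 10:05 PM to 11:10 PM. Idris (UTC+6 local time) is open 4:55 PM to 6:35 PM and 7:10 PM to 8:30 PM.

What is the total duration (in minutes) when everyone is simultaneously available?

15

Vera in UTC: 10:35-11:40, 16:25-18:00 (add 3h to convert from UTC-3).
Gabriel in UTC: 10:15-11:15, 14:20-15:05 (subtract 6h to convert from UTC+6).
Uma in UTC: 09:20-11:10, 12:15-15:45, 16:40-17:15 (add 4h to convert from UTC-4).
Kira in UTC: 09:25-12:40, 13:25-13:55, 14:55-16:05, 17:15-17:50 (subtract 6h to convert from UTC+6).
Dmitri in UTC: 09:45-11:10, 11:35-13:25, 14:00-15:35, 15:40-16:20 (subtract 1h to convert from UTC+1).
Wendy in UTC: 09:25-09:55, 10:45-13:25, 13:45-15:45, 16:05-17:10 (subtract 6h to convert from UTC+6).
Idris in UTC: 10:55-12:35, 13:10-14:30 (subtract 6h to convert from UTC+6).
Vera ∩ Gabriel: 10:35-11:15.
Vera ∩ Gabriel ∩ Uma: 10:35-11:10.
Vera ∩ Gabriel ∩ Uma ∩ Kira: 10:35-11:10.
Vera ∩ Gabriel ∩ Uma ∩ Kira ∩ Dmitri: 10:35-11:10.
Vera ∩ Gabriel ∩ Uma ∩ Kira ∩ Dmitri ∩ Wendy: 10:45-11:10.
Vera ∩ Gabriel ∩ Uma ∩ Kira ∩ Dmitri ∩ Wendy ∩ Idris: 10:55-11:10.
Those are the intersection windows.
That's a single block of 15 minutes.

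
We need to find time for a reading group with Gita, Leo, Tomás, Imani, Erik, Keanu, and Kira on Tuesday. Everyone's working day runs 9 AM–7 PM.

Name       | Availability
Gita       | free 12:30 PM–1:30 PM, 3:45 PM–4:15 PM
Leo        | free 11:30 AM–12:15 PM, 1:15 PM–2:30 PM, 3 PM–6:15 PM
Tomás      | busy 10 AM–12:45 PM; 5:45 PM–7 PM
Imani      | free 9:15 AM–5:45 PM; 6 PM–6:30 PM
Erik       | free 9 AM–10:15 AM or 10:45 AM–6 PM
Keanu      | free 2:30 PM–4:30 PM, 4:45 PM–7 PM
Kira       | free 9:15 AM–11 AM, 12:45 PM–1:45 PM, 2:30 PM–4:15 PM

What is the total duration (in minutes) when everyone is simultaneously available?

Gita free: 12:30-13:30, 15:45-16:15.
Leo free: 11:30-12:15, 13:15-14:30, 15:00-18:15.
Tomás free: 09:00-10:00, 12:45-17:45 (invert busy blocks within the working day).
Imani free: 09:15-17:45, 18:00-18:30.
Erik free: 09:00-10:15, 10:45-18:00.
Keanu free: 14:30-16:30, 16:45-19:00.
Kira free: 09:15-11:00, 12:45-13:45, 14:30-16:15.
Gita ∩ Leo: 13:15-13:30, 15:45-16:15.
Gita ∩ Leo ∩ Tomás: 13:15-13:30, 15:45-16:15.
Gita ∩ Leo ∩ Tomás ∩ Imani: 13:15-13:30, 15:45-16:15.
Gita ∩ Leo ∩ Tomás ∩ Imani ∩ Erik: 13:15-13:30, 15:45-16:15.
Gita ∩ Leo ∩ Tomás ∩ Imani ∩ Erik ∩ Keanu: 15:45-16:15.
Gita ∩ Leo ∩ Tomás ∩ Imani ∩ Erik ∩ Keanu ∩ Kira: 15:45-16:15.
That's a single block of 30 minutes.

30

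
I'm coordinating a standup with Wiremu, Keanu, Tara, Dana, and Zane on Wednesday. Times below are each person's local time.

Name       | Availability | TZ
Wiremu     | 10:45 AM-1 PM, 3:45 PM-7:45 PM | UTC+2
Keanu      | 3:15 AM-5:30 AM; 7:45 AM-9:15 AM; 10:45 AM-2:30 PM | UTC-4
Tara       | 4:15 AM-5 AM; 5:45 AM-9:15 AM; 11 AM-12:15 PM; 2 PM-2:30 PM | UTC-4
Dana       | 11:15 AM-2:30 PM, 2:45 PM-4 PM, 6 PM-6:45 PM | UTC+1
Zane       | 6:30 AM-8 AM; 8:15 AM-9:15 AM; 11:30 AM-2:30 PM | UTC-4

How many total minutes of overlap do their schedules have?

Wiremu in UTC: 08:45-11:00, 13:45-17:45 (subtract 2h to convert from UTC+2).
Keanu in UTC: 07:15-09:30, 11:45-13:15, 14:45-18:30 (add 4h to convert from UTC-4).
Tara in UTC: 08:15-09:00, 09:45-13:15, 15:00-16:15, 18:00-18:30 (add 4h to convert from UTC-4).
Dana in UTC: 10:15-13:30, 13:45-15:00, 17:00-17:45 (subtract 1h to convert from UTC+1).
Zane in UTC: 10:30-12:00, 12:15-13:15, 15:30-18:30 (add 4h to convert from UTC-4).
Wiremu ∩ Keanu: 08:45-09:30, 14:45-17:45.
Wiremu ∩ Keanu ∩ Tara: 08:45-09:00, 15:00-16:15.
Wiremu ∩ Keanu ∩ Tara ∩ Dana: ∅.
Wiremu ∩ Keanu ∩ Tara ∩ Dana ∩ Zane: ∅.
There is no time when everyone is free.
There is no common window, so the total is 0 minutes.

0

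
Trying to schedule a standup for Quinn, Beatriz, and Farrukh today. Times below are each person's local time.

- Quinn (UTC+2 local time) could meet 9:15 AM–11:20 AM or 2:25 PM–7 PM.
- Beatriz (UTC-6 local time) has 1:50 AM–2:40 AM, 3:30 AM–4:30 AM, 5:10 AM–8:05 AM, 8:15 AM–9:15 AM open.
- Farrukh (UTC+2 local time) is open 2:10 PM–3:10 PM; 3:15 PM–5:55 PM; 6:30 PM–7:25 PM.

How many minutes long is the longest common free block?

Quinn in UTC: 07:15-09:20, 12:25-17:00 (subtract 2h to convert from UTC+2).
Beatriz in UTC: 07:50-08:40, 09:30-10:30, 11:10-14:05, 14:15-15:15 (add 6h to convert from UTC-6).
Farrukh in UTC: 12:10-13:10, 13:15-15:55, 16:30-17:25 (subtract 2h to convert from UTC+2).
Quinn ∩ Beatriz: 07:50-08:40, 12:25-14:05, 14:15-15:15.
Quinn ∩ Beatriz ∩ Farrukh: 12:25-13:10, 13:15-14:05, 14:15-15:15.
Those are the intersection windows.
The longest is 14:15-15:15 at 60 minutes.

60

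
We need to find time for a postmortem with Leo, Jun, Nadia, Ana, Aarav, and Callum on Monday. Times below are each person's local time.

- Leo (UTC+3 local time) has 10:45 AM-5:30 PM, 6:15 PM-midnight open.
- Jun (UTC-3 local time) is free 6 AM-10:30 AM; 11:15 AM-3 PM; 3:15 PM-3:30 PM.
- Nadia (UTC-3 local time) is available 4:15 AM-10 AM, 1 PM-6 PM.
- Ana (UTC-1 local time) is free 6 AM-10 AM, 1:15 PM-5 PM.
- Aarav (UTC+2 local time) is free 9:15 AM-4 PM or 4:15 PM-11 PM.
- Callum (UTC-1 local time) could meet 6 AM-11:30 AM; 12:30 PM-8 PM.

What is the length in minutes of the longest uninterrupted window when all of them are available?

120

Leo in UTC: 07:45-14:30, 15:15-21:00 (subtract 3h to convert from UTC+3).
Jun in UTC: 09:00-13:30, 14:15-18:00, 18:15-18:30 (add 3h to convert from UTC-3).
Nadia in UTC: 07:15-13:00, 16:00-21:00 (add 3h to convert from UTC-3).
Ana in UTC: 07:00-11:00, 14:15-18:00 (add 1h to convert from UTC-1).
Aarav in UTC: 07:15-14:00, 14:15-21:00 (subtract 2h to convert from UTC+2).
Callum in UTC: 07:00-12:30, 13:30-21:00 (add 1h to convert from UTC-1).
Leo ∩ Jun: 09:00-13:30, 14:15-14:30, 15:15-18:00, 18:15-18:30.
Leo ∩ Jun ∩ Nadia: 09:00-13:00, 16:00-18:00, 18:15-18:30.
Leo ∩ Jun ∩ Nadia ∩ Ana: 09:00-11:00, 16:00-18:00.
Leo ∩ Jun ∩ Nadia ∩ Ana ∩ Aarav: 09:00-11:00, 16:00-18:00.
Leo ∩ Jun ∩ Nadia ∩ Ana ∩ Aarav ∩ Callum: 09:00-11:00, 16:00-18:00.
The longest is 09:00-11:00 at 120 minutes.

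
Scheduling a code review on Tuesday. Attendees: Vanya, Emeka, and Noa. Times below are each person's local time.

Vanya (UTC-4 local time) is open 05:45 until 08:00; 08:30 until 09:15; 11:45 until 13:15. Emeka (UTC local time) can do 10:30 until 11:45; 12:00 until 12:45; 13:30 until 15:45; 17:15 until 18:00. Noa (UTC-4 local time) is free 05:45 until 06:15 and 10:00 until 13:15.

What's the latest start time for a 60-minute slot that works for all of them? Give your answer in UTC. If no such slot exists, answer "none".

Vanya in UTC: 09:45-12:00, 12:30-13:15, 15:45-17:15 (add 4h to convert from UTC-4).
Emeka in UTC: 10:30-11:45, 12:00-12:45, 13:30-15:45, 17:15-18:00.
Noa in UTC: 09:45-10:15, 14:00-17:15 (add 4h to convert from UTC-4).
Vanya ∩ Emeka: 10:30-11:45, 12:30-12:45.
Vanya ∩ Emeka ∩ Noa: ∅.
There is no time when everyone is free.
No common window is at least 60 minutes long.

none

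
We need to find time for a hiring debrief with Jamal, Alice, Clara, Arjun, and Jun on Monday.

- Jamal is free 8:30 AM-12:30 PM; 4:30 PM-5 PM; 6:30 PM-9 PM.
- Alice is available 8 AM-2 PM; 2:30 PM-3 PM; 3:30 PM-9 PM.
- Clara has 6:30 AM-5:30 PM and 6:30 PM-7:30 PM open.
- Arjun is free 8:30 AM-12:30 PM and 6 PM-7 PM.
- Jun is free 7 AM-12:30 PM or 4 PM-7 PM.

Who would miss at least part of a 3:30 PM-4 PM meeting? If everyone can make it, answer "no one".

Arjun, Jamal, Jun

Jamal: not fully free for 15:30-16:00. Alice: free for 15:30-16:00. Clara: free for 15:30-16:00. Arjun: not fully free for 15:30-16:00. Jun: not fully free for 15:30-16:00.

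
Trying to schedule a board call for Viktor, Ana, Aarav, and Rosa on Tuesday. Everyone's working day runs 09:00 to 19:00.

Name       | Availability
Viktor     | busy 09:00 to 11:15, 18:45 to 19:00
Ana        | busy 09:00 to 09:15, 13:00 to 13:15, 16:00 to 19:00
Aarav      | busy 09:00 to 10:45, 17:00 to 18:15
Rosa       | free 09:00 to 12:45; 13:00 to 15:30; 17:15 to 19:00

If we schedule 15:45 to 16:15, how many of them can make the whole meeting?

2

Viktor free: 11:15-18:45 (invert busy blocks within the working day).
Ana free: 09:15-13:00, 13:15-16:00 (invert busy blocks within the working day).
Aarav free: 10:45-17:00, 18:15-19:00 (invert busy blocks within the working day).
Rosa free: 09:00-12:45, 13:00-15:30, 17:15-19:00.
Viktor and Aarav can make the full 15:45-16:15 slot — that's 2.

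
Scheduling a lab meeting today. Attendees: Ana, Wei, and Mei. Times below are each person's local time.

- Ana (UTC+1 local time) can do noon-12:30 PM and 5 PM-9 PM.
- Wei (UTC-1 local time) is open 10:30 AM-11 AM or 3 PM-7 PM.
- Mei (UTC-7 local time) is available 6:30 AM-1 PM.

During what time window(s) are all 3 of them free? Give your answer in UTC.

16:00-20:00

Ana in UTC: 11:00-11:30, 16:00-20:00 (subtract 1h to convert from UTC+1).
Wei in UTC: 11:30-12:00, 16:00-20:00 (add 1h to convert from UTC-1).
Mei in UTC: 13:30-20:00 (add 7h to convert from UTC-7).
Ana ∩ Wei: 16:00-20:00.
Ana ∩ Wei ∩ Mei: 16:00-20:00.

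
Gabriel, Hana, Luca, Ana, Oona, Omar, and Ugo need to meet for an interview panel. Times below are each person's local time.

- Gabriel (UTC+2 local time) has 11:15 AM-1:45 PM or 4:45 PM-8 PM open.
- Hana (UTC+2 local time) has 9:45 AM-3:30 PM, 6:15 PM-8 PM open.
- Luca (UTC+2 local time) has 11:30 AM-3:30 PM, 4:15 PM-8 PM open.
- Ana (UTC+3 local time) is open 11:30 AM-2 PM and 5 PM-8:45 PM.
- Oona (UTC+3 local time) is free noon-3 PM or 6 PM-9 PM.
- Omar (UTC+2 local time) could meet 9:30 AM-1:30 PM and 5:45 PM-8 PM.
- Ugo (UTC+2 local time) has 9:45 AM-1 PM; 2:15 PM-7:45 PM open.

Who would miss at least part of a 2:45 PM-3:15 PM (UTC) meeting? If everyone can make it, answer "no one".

Hana, Omar, Oona

Gabriel in UTC: 09:15-11:45, 14:45-18:00 (subtract 2h to convert from UTC+2).
Hana in UTC: 07:45-13:30, 16:15-18:00 (subtract 2h to convert from UTC+2).
Luca in UTC: 09:30-13:30, 14:15-18:00 (subtract 2h to convert from UTC+2).
Ana in UTC: 08:30-11:00, 14:00-17:45 (subtract 3h to convert from UTC+3).
Oona in UTC: 09:00-12:00, 15:00-18:00 (subtract 3h to convert from UTC+3).
Omar in UTC: 07:30-11:30, 15:45-18:00 (subtract 2h to convert from UTC+2).
Ugo in UTC: 07:45-11:00, 12:15-17:45 (subtract 2h to convert from UTC+2).
Gabriel: free for 14:45-15:15. Hana: not fully free for 14:45-15:15. Luca: free for 14:45-15:15. Ana: free for 14:45-15:15. Oona: not fully free for 14:45-15:15. Omar: not fully free for 14:45-15:15. Ugo: free for 14:45-15:15.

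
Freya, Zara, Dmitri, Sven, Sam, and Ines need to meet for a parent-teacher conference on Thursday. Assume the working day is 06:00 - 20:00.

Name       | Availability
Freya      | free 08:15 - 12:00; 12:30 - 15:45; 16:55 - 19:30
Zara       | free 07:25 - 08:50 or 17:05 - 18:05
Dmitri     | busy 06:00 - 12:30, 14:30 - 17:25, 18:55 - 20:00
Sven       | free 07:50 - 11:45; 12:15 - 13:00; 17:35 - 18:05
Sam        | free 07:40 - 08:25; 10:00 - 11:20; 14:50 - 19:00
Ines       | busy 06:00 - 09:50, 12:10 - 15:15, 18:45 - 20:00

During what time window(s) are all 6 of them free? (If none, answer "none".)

17:35-18:05

Freya free: 08:15-12:00, 12:30-15:45, 16:55-19:30.
Zara free: 07:25-08:50, 17:05-18:05.
Dmitri free: 12:30-14:30, 17:25-18:55 (invert busy blocks within the working day).
Sven free: 07:50-11:45, 12:15-13:00, 17:35-18:05.
Sam free: 07:40-08:25, 10:00-11:20, 14:50-19:00.
Ines free: 09:50-12:10, 15:15-18:45 (invert busy blocks within the working day).
Freya ∩ Zara: 08:15-08:50, 17:05-18:05.
Freya ∩ Zara ∩ Dmitri: 17:25-18:05.
Freya ∩ Zara ∩ Dmitri ∩ Sven: 17:35-18:05.
Freya ∩ Zara ∩ Dmitri ∩ Sven ∩ Sam: 17:35-18:05.
Freya ∩ Zara ∩ Dmitri ∩ Sven ∩ Sam ∩ Ines: 17:35-18:05.
So the common availability across everyone is 17:35-18:05.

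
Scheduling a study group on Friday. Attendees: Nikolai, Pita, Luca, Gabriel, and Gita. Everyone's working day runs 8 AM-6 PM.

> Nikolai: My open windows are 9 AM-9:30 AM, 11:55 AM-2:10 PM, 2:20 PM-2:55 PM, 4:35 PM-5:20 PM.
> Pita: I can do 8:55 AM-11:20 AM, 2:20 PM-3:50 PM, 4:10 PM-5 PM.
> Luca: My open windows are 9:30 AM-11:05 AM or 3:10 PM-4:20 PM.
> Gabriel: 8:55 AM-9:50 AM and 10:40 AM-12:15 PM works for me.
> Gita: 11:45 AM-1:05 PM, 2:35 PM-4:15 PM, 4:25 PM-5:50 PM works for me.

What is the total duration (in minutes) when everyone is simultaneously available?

0

Nikolai ∩ Pita: 09:00-09:30, 14:20-14:55, 16:35-17:00.
Nikolai ∩ Pita ∩ Luca: ∅.
Nikolai ∩ Pita ∩ Luca ∩ Gabriel: ∅.
Nikolai ∩ Pita ∩ Luca ∩ Gabriel ∩ Gita: ∅.
There is no time when everyone is free.
There is no common window, so the total is 0 minutes.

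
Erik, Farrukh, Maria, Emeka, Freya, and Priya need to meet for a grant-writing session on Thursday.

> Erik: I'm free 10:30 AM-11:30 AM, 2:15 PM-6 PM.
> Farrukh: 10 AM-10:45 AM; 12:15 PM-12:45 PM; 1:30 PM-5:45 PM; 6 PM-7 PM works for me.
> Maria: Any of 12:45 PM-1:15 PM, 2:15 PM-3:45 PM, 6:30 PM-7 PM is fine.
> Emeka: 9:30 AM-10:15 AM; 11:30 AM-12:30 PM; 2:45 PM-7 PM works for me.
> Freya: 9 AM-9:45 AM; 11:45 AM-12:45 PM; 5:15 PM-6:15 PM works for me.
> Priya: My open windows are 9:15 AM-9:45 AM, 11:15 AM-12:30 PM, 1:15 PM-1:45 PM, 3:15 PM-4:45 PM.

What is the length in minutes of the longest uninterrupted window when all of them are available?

Erik ∩ Farrukh: 10:30-10:45, 14:15-17:45.
Erik ∩ Farrukh ∩ Maria: 14:15-15:45.
Erik ∩ Farrukh ∩ Maria ∩ Emeka: 14:45-15:45.
Erik ∩ Farrukh ∩ Maria ∩ Emeka ∩ Freya: ∅.
Erik ∩ Farrukh ∩ Maria ∩ Emeka ∩ Freya ∩ Priya: ∅.
There is no time when everyone is free.
No common window exists, so the longest block is 0 minutes.

0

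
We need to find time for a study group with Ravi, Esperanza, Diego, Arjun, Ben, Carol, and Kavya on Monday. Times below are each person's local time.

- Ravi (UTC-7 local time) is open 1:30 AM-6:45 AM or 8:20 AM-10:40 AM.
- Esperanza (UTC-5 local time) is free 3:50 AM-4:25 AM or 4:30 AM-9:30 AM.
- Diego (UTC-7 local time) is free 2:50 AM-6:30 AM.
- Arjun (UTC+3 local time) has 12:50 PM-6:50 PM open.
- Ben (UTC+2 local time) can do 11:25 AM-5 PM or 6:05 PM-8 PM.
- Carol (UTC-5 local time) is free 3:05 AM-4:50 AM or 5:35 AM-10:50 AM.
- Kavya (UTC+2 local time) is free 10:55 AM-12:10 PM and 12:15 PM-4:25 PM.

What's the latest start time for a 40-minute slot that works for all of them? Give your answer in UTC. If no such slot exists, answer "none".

12:50

Ravi in UTC: 08:30-13:45, 15:20-17:40 (add 7h to convert from UTC-7).
Esperanza in UTC: 08:50-09:25, 09:30-14:30 (add 5h to convert from UTC-5).
Diego in UTC: 09:50-13:30 (add 7h to convert from UTC-7).
Arjun in UTC: 09:50-15:50 (subtract 3h to convert from UTC+3).
Ben in UTC: 09:25-15:00, 16:05-18:00 (subtract 2h to convert from UTC+2).
Carol in UTC: 08:05-09:50, 10:35-15:50 (add 5h to convert from UTC-5).
Kavya in UTC: 08:55-10:10, 10:15-14:25 (subtract 2h to convert from UTC+2).
Ravi ∩ Esperanza: 08:50-09:25, 09:30-13:45.
Ravi ∩ Esperanza ∩ Diego: 09:50-13:30.
Ravi ∩ Esperanza ∩ Diego ∩ Arjun: 09:50-13:30.
Ravi ∩ Esperanza ∩ Diego ∩ Arjun ∩ Ben: 09:50-13:30.
Ravi ∩ Esperanza ∩ Diego ∩ Arjun ∩ Ben ∩ Carol: 10:35-13:30.
Ravi ∩ Esperanza ∩ Diego ∩ Arjun ∩ Ben ∩ Carol ∩ Kavya: 10:35-13:30.
So the common availability across everyone is 10:35-13:30.
The last common window of at least 40 minutes is 10:35-13:30; a 40-minute meeting can start as late as 12:50 and still end by 13:30.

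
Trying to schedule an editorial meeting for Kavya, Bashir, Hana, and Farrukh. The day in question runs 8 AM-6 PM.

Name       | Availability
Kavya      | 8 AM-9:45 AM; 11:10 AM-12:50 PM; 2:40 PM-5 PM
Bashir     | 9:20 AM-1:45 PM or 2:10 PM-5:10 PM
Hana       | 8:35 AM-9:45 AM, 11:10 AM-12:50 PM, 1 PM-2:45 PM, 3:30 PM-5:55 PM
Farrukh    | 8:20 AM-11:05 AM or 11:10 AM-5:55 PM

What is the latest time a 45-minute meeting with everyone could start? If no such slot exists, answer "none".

Kavya ∩ Bashir: 09:20-09:45, 11:10-12:50, 14:40-17:00.
Kavya ∩ Bashir ∩ Hana: 09:20-09:45, 11:10-12:50, 14:40-14:45, 15:30-17:00.
Kavya ∩ Bashir ∩ Hana ∩ Farrukh: 09:20-09:45, 11:10-12:50, 14:40-14:45, 15:30-17:00.
Those are the intersection windows.
The last common window of at least 45 minutes is 15:30-17:00; a 45-minute meeting can start as late as 16:15 and still end by 17:00.

16:15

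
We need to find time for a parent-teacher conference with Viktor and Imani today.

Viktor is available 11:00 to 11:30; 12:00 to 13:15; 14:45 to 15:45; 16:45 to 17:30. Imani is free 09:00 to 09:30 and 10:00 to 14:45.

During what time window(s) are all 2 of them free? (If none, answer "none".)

11:00-11:30, 12:00-13:15

Viktor ∩ Imani: 11:00-11:30, 12:00-13:15.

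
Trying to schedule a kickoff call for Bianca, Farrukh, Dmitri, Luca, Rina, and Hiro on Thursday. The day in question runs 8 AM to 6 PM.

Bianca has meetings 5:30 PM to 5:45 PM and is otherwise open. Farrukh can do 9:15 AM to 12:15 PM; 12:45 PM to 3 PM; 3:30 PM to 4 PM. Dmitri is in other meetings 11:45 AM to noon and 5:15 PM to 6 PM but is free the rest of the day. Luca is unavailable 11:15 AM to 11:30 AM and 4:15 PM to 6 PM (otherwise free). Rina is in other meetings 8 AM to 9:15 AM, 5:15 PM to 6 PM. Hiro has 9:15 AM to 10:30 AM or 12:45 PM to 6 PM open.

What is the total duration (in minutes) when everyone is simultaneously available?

240

Bianca free: 08:00-17:30, 17:45-18:00 (invert busy blocks within the working day).
Farrukh free: 09:15-12:15, 12:45-15:00, 15:30-16:00.
Dmitri free: 08:00-11:45, 12:00-17:15 (invert busy blocks within the working day).
Luca free: 08:00-11:15, 11:30-16:15 (invert busy blocks within the working day).
Rina free: 09:15-17:15 (invert busy blocks within the working day).
Hiro free: 09:15-10:30, 12:45-18:00.
Bianca ∩ Farrukh: 09:15-12:15, 12:45-15:00, 15:30-16:00.
Bianca ∩ Farrukh ∩ Dmitri: 09:15-11:45, 12:00-12:15, 12:45-15:00, 15:30-16:00.
Bianca ∩ Farrukh ∩ Dmitri ∩ Luca: 09:15-11:15, 11:30-11:45, 12:00-12:15, 12:45-15:00, 15:30-16:00.
Bianca ∩ Farrukh ∩ Dmitri ∩ Luca ∩ Rina: 09:15-11:15, 11:30-11:45, 12:00-12:15, 12:45-15:00, 15:30-16:00.
Bianca ∩ Farrukh ∩ Dmitri ∩ Luca ∩ Rina ∩ Hiro: 09:15-10:30, 12:45-15:00, 15:30-16:00.
So the common availability across everyone is 09:15-10:30, 12:45-15:00, 15:30-16:00.
Summing the common windows: 75 + 135 + 30 = 240 minutes.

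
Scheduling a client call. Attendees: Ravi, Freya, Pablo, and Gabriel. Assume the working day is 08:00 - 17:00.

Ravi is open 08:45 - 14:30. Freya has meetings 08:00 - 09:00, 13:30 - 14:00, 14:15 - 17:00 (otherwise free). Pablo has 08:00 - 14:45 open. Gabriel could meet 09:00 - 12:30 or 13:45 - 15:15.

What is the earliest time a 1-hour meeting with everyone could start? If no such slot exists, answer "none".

09:00

Ravi free: 08:45-14:30.
Freya free: 09:00-13:30, 14:00-14:15 (invert busy blocks within the working day).
Pablo free: 08:00-14:45.
Gabriel free: 09:00-12:30, 13:45-15:15.
Ravi ∩ Freya: 09:00-13:30, 14:00-14:15.
Ravi ∩ Freya ∩ Pablo: 09:00-13:30, 14:00-14:15.
Ravi ∩ Freya ∩ Pablo ∩ Gabriel: 09:00-12:30, 14:00-14:15.
So the common availability across everyone is 09:00-12:30, 14:00-14:15.
The first common window of at least 60 minutes is 09:00-12:30, so the earliest start is 09:00.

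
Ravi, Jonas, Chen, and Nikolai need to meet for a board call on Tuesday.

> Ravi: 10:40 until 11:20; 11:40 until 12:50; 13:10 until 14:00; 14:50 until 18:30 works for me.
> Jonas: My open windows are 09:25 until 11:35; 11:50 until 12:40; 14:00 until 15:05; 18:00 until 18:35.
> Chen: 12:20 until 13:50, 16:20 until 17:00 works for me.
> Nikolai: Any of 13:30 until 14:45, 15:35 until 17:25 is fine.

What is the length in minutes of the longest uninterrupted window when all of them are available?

Ravi ∩ Jonas: 10:40-11:20, 11:50-12:40, 14:50-15:05, 18:00-18:30.
Ravi ∩ Jonas ∩ Chen: 12:20-12:40.
Ravi ∩ Jonas ∩ Chen ∩ Nikolai: ∅.
There is no time when everyone is free.
No common window exists, so the longest block is 0 minutes.

0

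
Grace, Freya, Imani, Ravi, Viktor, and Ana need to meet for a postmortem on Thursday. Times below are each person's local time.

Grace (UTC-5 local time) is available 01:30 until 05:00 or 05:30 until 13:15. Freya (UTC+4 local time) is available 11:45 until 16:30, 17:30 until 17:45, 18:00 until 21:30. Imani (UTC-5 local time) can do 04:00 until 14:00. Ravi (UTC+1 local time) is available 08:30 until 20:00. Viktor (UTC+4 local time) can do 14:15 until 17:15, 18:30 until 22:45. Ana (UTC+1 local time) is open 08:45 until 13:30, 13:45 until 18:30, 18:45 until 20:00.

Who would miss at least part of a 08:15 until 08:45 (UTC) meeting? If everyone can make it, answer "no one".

Grace in UTC: 06:30-10:00, 10:30-18:15 (add 5h to convert from UTC-5).
Freya in UTC: 07:45-12:30, 13:30-13:45, 14:00-17:30 (subtract 4h to convert from UTC+4).
Imani in UTC: 09:00-19:00 (add 5h to convert from UTC-5).
Ravi in UTC: 07:30-19:00 (subtract 1h to convert from UTC+1).
Viktor in UTC: 10:15-13:15, 14:30-18:45 (subtract 4h to convert from UTC+4).
Ana in UTC: 07:45-12:30, 12:45-17:30, 17:45-19:00 (subtract 1h to convert from UTC+1).
Grace: free for 08:15-08:45. Freya: free for 08:15-08:45. Imani: not fully free for 08:15-08:45. Ravi: free for 08:15-08:45. Viktor: not fully free for 08:15-08:45. Ana: free for 08:15-08:45.

Imani, Viktor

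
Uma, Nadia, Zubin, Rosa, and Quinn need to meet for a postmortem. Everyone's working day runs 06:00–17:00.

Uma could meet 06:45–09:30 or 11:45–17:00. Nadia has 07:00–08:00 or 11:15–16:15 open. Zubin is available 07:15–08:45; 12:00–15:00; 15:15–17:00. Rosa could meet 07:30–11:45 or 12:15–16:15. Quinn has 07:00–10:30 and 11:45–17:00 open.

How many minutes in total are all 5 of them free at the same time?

Uma ∩ Nadia: 07:00-08:00, 11:45-16:15.
Uma ∩ Nadia ∩ Zubin: 07:15-08:00, 12:00-15:00, 15:15-16:15.
Uma ∩ Nadia ∩ Zubin ∩ Rosa: 07:30-08:00, 12:15-15:00, 15:15-16:15.
Uma ∩ Nadia ∩ Zubin ∩ Rosa ∩ Quinn: 07:30-08:00, 12:15-15:00, 15:15-16:15.
Those are the intersection windows.
Summing the common windows: 30 + 165 + 60 = 255 minutes.

255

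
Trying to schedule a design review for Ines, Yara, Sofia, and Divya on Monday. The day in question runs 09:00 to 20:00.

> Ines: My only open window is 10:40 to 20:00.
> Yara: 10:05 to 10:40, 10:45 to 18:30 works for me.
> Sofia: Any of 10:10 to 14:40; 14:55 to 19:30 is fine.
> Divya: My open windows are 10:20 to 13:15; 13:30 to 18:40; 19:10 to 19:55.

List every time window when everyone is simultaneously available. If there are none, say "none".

10:45-13:15, 13:30-14:40, 14:55-18:30

Ines ∩ Yara: 10:45-18:30.
Ines ∩ Yara ∩ Sofia: 10:45-14:40, 14:55-18:30.
Ines ∩ Yara ∩ Sofia ∩ Divya: 10:45-13:15, 13:30-14:40, 14:55-18:30.
So the common availability across everyone is 10:45-13:15, 13:30-14:40, 14:55-18:30.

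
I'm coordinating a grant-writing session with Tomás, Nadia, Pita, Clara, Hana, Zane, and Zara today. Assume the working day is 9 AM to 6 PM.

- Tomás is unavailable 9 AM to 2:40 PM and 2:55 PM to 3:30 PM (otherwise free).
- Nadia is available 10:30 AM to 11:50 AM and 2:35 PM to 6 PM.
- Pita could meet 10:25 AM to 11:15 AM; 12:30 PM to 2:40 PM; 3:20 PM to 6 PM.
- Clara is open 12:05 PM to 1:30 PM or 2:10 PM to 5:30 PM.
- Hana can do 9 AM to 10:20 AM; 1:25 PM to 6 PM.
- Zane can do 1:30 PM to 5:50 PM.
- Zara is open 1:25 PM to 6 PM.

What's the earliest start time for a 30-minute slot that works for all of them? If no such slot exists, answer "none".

15:30

Tomás free: 14:40-14:55, 15:30-18:00 (invert busy blocks within the working day).
Nadia free: 10:30-11:50, 14:35-18:00.
Pita free: 10:25-11:15, 12:30-14:40, 15:20-18:00.
Clara free: 12:05-13:30, 14:10-17:30.
Hana free: 09:00-10:20, 13:25-18:00.
Zane free: 13:30-17:50.
Zara free: 13:25-18:00.
Tomás ∩ Nadia: 14:40-14:55, 15:30-18:00.
Tomás ∩ Nadia ∩ Pita: 15:30-18:00.
Tomás ∩ Nadia ∩ Pita ∩ Clara: 15:30-17:30.
Tomás ∩ Nadia ∩ Pita ∩ Clara ∩ Hana: 15:30-17:30.
Tomás ∩ Nadia ∩ Pita ∩ Clara ∩ Hana ∩ Zane: 15:30-17:30.
Tomás ∩ Nadia ∩ Pita ∩ Clara ∩ Hana ∩ Zane ∩ Zara: 15:30-17:30.
The first common window of at least 30 minutes is 15:30-17:30, so the earliest start is 15:30.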